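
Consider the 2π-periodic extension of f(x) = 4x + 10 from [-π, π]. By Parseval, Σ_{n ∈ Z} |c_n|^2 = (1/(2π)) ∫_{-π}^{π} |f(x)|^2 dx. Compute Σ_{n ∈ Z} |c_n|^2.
Σ |c_n|^2 = 16π^2/3 + 100

Expand and integrate term by term over [-π, π]:
  ∫ (4x)^2 dx = 16·(2π^3/3); ∫ 2·4·(10)·x dx = 0 (odd integrand); ∫ 10^2 dx = 100·2π.
So (1/(2π)) ∫_{-π}^{π} (4x + 10)^2 dx = 16π^2/3 + 100 = 16π^2/3 + 100.
Parseval ⇒ Σ |c_n|^2 = 16π^2/3 + 100.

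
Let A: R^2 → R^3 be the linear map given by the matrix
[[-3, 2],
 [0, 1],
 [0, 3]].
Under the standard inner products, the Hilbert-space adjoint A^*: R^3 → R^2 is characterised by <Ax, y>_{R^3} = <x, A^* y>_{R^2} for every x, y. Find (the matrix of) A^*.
A^* = A^T =
[[-3, 0, 0],
 [2, 1, 3]]

For real matrices with standard dot products, the defining identity <Ax, y> = <x, A^* y> gives (Ax)^T y = x^T (A^*) y, i.e. x^T A^T y = x^T (A^*) y. Since this holds for all x, y, we must have A^* = A^T. Therefore
A^* =
[[-3, 0, 0],
 [2, 1, 3]].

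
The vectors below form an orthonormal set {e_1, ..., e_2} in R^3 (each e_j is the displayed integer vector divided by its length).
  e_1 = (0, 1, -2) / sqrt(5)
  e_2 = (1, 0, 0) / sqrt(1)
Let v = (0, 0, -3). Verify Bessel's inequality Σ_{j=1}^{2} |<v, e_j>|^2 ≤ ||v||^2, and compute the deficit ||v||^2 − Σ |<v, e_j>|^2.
Σ |<v, e_j>|^2 = 36/5; ||v||^2 = 9; deficit = 9/5

Write each e_j = u_j / sqrt(<u_j, u_j>) where u_j is the displayed integer vector. Then <v, e_j> = <v, u_j> / sqrt(<u_j, u_j>), so |<v, e_j>|^2 = <v, u_j>^2 / <u_j, u_j>.
Coefficients: <v, e_1> = 6/sqrt(5), <v, e_2> = 0/sqrt(1).
Square and sum: Σ |<v, e_j>|^2 = 36/5.
Compute ||v||^2 = v·v = 9.
Deficit = 9 − 36/5 = 9/5 ≥ 0, confirming Bessel's inequality. (The deficit equals ||v − Σ <v,e_j> e_j||^2, the squared distance from v to span{e_j}.)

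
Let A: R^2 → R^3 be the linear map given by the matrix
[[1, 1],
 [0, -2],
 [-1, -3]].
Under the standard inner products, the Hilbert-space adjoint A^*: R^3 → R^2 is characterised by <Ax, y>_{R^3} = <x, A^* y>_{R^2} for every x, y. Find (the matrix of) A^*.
A^* = A^T =
[[1, 0, -1],
 [1, -2, -3]]

For real matrices with standard dot products, the defining identity <Ax, y> = <x, A^* y> gives (Ax)^T y = x^T (A^*) y, i.e. x^T A^T y = x^T (A^*) y. Since this holds for all x, y, we must have A^* = A^T. Therefore
A^* =
[[1, 0, -1],
 [1, -2, -3]].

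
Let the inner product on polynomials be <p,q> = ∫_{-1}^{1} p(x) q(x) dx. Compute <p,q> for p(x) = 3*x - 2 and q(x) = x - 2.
<p,q> = 10

Expand the product: p(x)·q(x) = 3*x^2 - 8*x + 4.
∫_{-1}^{1} of each monomial x^k gives [2/(k+1) if k even, 0 if k odd]. Integrating term-by-term (or equivalently evaluating the antiderivative F(x) = x^3 - 4*x^2 + 4*x at the endpoints):
  F(1) − F(−1) = 1 − (-9) = 10.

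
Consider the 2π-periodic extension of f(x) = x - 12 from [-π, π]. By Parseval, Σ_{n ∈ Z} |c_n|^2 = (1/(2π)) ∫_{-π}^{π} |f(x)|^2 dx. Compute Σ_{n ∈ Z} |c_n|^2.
Σ |c_n|^2 = π^2/3 + 144

Expand and integrate term by term over [-π, π]:
  ∫ (x)^2 dx = 1·(2π^3/3); ∫ 2·1·(-12)·x dx = 0 (odd integrand); ∫ (-12)^2 dx = 144·2π.
So (1/(2π)) ∫_{-π}^{π} (x - 12)^2 dx = 1π^2/3 + 144 = π^2/3 + 144.
Parseval ⇒ Σ |c_n|^2 = π^2/3 + 144.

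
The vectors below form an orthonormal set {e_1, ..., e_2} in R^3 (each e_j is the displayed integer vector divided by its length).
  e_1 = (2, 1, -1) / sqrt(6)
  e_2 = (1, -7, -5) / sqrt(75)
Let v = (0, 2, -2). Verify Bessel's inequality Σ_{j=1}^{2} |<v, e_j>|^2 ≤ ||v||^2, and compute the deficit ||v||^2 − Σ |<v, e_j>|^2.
Σ |<v, e_j>|^2 = 72/25; ||v||^2 = 8; deficit = 128/25

Write each e_j = u_j / sqrt(<u_j, u_j>) where u_j is the displayed integer vector. Then <v, e_j> = <v, u_j> / sqrt(<u_j, u_j>), so |<v, e_j>|^2 = <v, u_j>^2 / <u_j, u_j>.
Coefficients: <v, e_1> = 4/sqrt(6), <v, e_2> = -4/sqrt(75).
Square and sum: Σ |<v, e_j>|^2 = 72/25.
Compute ||v||^2 = v·v = 8.
Deficit = 8 − 72/25 = 128/25 ≥ 0, confirming Bessel's inequality. (The deficit equals ||v − Σ <v,e_j> e_j||^2, the squared distance from v to span{e_j}.)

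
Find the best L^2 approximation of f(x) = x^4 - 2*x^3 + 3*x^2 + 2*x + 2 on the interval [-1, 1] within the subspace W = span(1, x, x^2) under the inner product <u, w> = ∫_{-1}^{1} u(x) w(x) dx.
g(x) = 27*x^2/7 + 4*x/5 + 67/35

The best approximation g ∈ W is the orthogonal projection of f onto W. Writing g = a_0 + a_1 x + a_2 x^2, the coefficients solve the normal equations G · a = b where
  G_{ij} = <φ_i, φ_j> and b_i = <f, φ_i>, with φ_0 = 1, φ_1 = x, φ_2 = x^2.
G =
  [2, 0, 2/3]
  [0, 2/3, 0]
  [2/3, 0, 2/5],
b = (32/5, 8/15, 296/105).
Solving gives a_0 = 67/35, a_1 = 4/5, a_2 = 27/7, so
  g(x) = 27*x^2/7 + 4*x/5 + 67/35.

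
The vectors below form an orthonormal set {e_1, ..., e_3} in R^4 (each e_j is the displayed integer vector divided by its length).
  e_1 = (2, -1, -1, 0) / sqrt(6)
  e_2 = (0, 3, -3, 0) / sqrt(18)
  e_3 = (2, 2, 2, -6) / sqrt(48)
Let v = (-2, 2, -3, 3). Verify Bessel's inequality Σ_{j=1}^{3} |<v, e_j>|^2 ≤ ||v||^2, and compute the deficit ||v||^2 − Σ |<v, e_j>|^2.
Σ |<v, e_j>|^2 = 26; ||v||^2 = 26; deficit = 0

Write each e_j = u_j / sqrt(<u_j, u_j>) where u_j is the displayed integer vector. Then <v, e_j> = <v, u_j> / sqrt(<u_j, u_j>), so |<v, e_j>|^2 = <v, u_j>^2 / <u_j, u_j>.
Coefficients: <v, e_1> = -3/sqrt(6), <v, e_2> = 15/sqrt(18), <v, e_3> = -24/sqrt(48).
Square and sum: Σ |<v, e_j>|^2 = 26.
Compute ||v||^2 = v·v = 26.
Deficit = 26 − 26 = 0 ≥ 0, confirming Bessel's inequality. (The deficit equals ||v − Σ <v,e_j> e_j||^2, the squared distance from v to span{e_j}.)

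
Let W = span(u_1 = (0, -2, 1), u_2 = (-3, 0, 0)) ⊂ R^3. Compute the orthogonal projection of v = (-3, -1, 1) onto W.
proj_W(v) = (-3, -6/5, 3/5)

Set up U = [u_1 | ... | u_2] ∈ R^(3×2). The projector onto W = col(U) is P = U (U^T U)^(-1) U^T.
Compute U^T U =
  [5, 0]
  [0, 9],
and U^T v = (3, 9).
Solve U^T U · c = U^T v for the coefficients: c = (3/5, 1). The projection is proj_W(v) = U c.
Check: (v - proj_W(v)) · u_1 = 0  (should be 0).
Check: (v - proj_W(v)) · u_2 = 0  (should be 0).
Result: proj_W(v) = (-3, -6/5, 3/5).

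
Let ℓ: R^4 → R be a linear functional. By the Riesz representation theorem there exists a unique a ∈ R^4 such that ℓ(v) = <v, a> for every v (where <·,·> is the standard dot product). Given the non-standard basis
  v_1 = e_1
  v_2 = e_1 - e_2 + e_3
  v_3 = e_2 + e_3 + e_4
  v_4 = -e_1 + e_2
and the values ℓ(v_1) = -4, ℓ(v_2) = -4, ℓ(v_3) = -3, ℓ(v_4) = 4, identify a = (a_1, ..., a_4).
a = (-4, 0, 0, -3)

Write a = (a_1, ..., a_4) in the standard basis. For each basis vector v_i, ℓ(v_i) = <v_i, a> is a linear equation in the a_j's. Collect the n equations into a matrix system V a = ℓ, where row i of V is v_i (expressed in the standard basis). Since V is invertible (lower-triangular with 1s on the diagonal, up to permutation), solve by back-substitution:
  V =
[[1, 0, 0, 0],
 [1, -1, 1, 0],
 [0, 1, 1, 1],
 [-1, 1, 0, 0]]
  V a = (-4, -4, -3, 4)
Solving gives a = (-4, 0, 0, -3).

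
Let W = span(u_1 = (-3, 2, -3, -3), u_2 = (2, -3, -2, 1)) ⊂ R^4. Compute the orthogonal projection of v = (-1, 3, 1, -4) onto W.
proj_W(v) = (-1243/477, 479/159, 217/477, -878/477)

Set up U = [u_1 | ... | u_2] ∈ R^(4×2). The projector onto W = col(U) is P = U (U^T U)^(-1) U^T.
Compute U^T U =
  [31, -9]
  [-9, 18],
and U^T v = (18, -17).
Solve U^T U · c = U^T v for the coefficients: c = (19/53, -365/477). The projection is proj_W(v) = U c.
Check: (v - proj_W(v)) · u_1 = 0  (should be 0).
Check: (v - proj_W(v)) · u_2 = 0  (should be 0).
Result: proj_W(v) = (-1243/477, 479/159, 217/477, -878/477).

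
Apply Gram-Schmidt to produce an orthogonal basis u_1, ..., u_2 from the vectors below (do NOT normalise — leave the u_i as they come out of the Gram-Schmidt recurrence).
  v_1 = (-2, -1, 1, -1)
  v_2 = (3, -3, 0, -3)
Orthogonal basis:
  u_1 = (-2, -1, 1, -1)
  u_2 = (3, -3, 0, -3)

Apply the Gram-Schmidt recurrence
  u_1 = v_1
  u_i = v_i − Σ_{j<i} ((v_i · u_j) / (u_j · u_j)) · u_j.

Step by step this gives:
  u_1 = (-2, -1, 1, -1)
  u_2 = (3, -3, 0, -3)

Orthogonality check:
  u_2 · u_1 = 0 (should be 0)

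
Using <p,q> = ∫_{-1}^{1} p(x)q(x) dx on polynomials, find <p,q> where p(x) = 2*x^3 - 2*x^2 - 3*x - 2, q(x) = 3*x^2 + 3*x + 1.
<p,q> = -46/3

Expand the product: p(x)·q(x) = 6*x^5 - 13*x^3 - 17*x^2 - 9*x - 2.
∫_{-1}^{1} of each monomial x^k gives [2/(k+1) if k even, 0 if k odd]. Integrating term-by-term (or equivalently evaluating the antiderivative F(x) = x^6 - 13*x^4/4 - 17*x^3/3 - 9*x^2/2 - 2*x at the endpoints):
  F(1) − F(−1) = -173/12 − (11/12) = -46/3.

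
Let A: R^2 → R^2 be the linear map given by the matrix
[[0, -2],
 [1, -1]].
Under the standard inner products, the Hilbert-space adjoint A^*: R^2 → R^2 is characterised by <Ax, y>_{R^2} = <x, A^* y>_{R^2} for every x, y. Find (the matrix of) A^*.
A^* = A^T =
[[0, 1],
 [-2, -1]]

For real matrices with standard dot products, the defining identity <Ax, y> = <x, A^* y> gives (Ax)^T y = x^T (A^*) y, i.e. x^T A^T y = x^T (A^*) y. Since this holds for all x, y, we must have A^* = A^T. Therefore
A^* =
[[0, 1],
 [-2, -1]].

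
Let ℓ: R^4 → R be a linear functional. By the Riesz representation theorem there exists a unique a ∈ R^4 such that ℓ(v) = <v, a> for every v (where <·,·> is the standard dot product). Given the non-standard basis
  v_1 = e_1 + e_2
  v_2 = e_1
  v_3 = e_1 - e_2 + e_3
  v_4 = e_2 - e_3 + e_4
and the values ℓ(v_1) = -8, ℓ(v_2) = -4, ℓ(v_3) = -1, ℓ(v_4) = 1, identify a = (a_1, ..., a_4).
a = (-4, -4, -1, 4)

Write a = (a_1, ..., a_4) in the standard basis. For each basis vector v_i, ℓ(v_i) = <v_i, a> is a linear equation in the a_j's. Collect the n equations into a matrix system V a = ℓ, where row i of V is v_i (expressed in the standard basis). Since V is invertible (lower-triangular with 1s on the diagonal, up to permutation), solve by back-substitution:
  V =
[[1, 1, 0, 0],
 [1, 0, 0, 0],
 [1, -1, 1, 0],
 [0, 1, -1, 1]]
  V a = (-8, -4, -1, 1)
Solving gives a = (-4, -4, -1, 4).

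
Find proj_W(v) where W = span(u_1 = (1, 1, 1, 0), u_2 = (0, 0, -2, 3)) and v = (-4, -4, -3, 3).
proj_W(v) = (-113/35, -113/35, -159/35, 69/35)

Set up U = [u_1 | ... | u_2] ∈ R^(4×2). The projector onto W = col(U) is P = U (U^T U)^(-1) U^T.
Compute U^T U =
  [3, -2]
  [-2, 13],
and U^T v = (-11, 15).
Solve U^T U · c = U^T v for the coefficients: c = (-113/35, 23/35). The projection is proj_W(v) = U c.
Check: (v - proj_W(v)) · u_1 = 0  (should be 0).
Check: (v - proj_W(v)) · u_2 = 0  (should be 0).
Result: proj_W(v) = (-113/35, -113/35, -159/35, 69/35).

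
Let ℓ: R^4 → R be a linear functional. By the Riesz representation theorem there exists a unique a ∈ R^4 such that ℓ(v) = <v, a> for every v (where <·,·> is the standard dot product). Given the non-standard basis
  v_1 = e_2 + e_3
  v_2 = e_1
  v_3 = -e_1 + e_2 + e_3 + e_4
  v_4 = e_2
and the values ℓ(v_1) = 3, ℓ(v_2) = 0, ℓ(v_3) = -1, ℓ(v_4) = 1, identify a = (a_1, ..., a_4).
a = (0, 1, 2, -4)

Write a = (a_1, ..., a_4) in the standard basis. For each basis vector v_i, ℓ(v_i) = <v_i, a> is a linear equation in the a_j's. Collect the n equations into a matrix system V a = ℓ, where row i of V is v_i (expressed in the standard basis). Since V is invertible (lower-triangular with 1s on the diagonal, up to permutation), solve by back-substitution:
  V =
[[0, 1, 1, 0],
 [1, 0, 0, 0],
 [-1, 1, 1, 1],
 [0, 1, 0, 0]]
  V a = (3, 0, -1, 1)
Solving gives a = (0, 1, 2, -4).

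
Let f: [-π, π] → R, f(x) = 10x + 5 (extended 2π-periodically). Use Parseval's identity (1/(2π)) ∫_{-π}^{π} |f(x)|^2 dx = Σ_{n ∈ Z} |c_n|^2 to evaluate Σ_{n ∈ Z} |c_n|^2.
Σ |c_n|^2 = 100π^2/3 + 25

Expand and integrate term by term over [-π, π]:
  ∫ (10x)^2 dx = 100·(2π^3/3); ∫ 2·10·(5)·x dx = 0 (odd integrand); ∫ 5^2 dx = 25·2π.
So (1/(2π)) ∫_{-π}^{π} (10x + 5)^2 dx = 100π^2/3 + 25 = 100π^2/3 + 25.
Parseval ⇒ Σ |c_n|^2 = 100π^2/3 + 25.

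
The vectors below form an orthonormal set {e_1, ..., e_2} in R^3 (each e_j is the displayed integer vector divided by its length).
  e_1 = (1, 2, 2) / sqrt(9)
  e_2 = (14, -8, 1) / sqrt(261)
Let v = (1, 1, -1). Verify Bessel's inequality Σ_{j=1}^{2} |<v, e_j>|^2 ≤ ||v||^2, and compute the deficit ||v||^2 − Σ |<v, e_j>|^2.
Σ |<v, e_j>|^2 = 6/29; ||v||^2 = 3; deficit = 81/29

Write each e_j = u_j / sqrt(<u_j, u_j>) where u_j is the displayed integer vector. Then <v, e_j> = <v, u_j> / sqrt(<u_j, u_j>), so |<v, e_j>|^2 = <v, u_j>^2 / <u_j, u_j>.
Coefficients: <v, e_1> = 1/sqrt(9), <v, e_2> = 5/sqrt(261).
Square and sum: Σ |<v, e_j>|^2 = 6/29.
Compute ||v||^2 = v·v = 3.
Deficit = 3 − 6/29 = 81/29 ≥ 0, confirming Bessel's inequality. (The deficit equals ||v − Σ <v,e_j> e_j||^2, the squared distance from v to span{e_j}.)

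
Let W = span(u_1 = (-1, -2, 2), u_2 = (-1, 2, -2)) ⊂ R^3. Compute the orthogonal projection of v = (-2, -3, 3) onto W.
proj_W(v) = (-2, -3, 3)

Set up U = [u_1 | ... | u_2] ∈ R^(3×2). The projector onto W = col(U) is P = U (U^T U)^(-1) U^T.
Compute U^T U =
  [9, -7]
  [-7, 9],
and U^T v = (14, -10).
Solve U^T U · c = U^T v for the coefficients: c = (7/4, 1/4). The projection is proj_W(v) = U c.
Check: (v - proj_W(v)) · u_1 = 0  (should be 0).
Check: (v - proj_W(v)) · u_2 = 0  (should be 0).
Result: proj_W(v) = (-2, -3, 3).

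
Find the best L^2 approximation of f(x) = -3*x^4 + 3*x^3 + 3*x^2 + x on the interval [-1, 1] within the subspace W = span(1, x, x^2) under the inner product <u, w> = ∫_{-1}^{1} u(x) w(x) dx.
g(x) = 3*x^2/7 + 14*x/5 + 9/35

The best approximation g ∈ W is the orthogonal projection of f onto W. Writing g = a_0 + a_1 x + a_2 x^2, the coefficients solve the normal equations G · a = b where
  G_{ij} = <φ_i, φ_j> and b_i = <f, φ_i>, with φ_0 = 1, φ_1 = x, φ_2 = x^2.
G =
  [2, 0, 2/3]
  [0, 2/3, 0]
  [2/3, 0, 2/5],
b = (4/5, 28/15, 12/35).
Solving gives a_0 = 9/35, a_1 = 14/5, a_2 = 3/7, so
  g(x) = 3*x^2/7 + 14*x/5 + 9/35.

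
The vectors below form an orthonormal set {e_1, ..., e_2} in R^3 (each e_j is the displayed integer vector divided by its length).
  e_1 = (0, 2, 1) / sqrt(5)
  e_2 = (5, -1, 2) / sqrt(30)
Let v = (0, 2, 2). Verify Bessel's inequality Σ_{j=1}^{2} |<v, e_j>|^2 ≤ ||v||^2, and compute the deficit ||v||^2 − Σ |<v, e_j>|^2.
Σ |<v, e_j>|^2 = 22/3; ||v||^2 = 8; deficit = 2/3

Write each e_j = u_j / sqrt(<u_j, u_j>) where u_j is the displayed integer vector. Then <v, e_j> = <v, u_j> / sqrt(<u_j, u_j>), so |<v, e_j>|^2 = <v, u_j>^2 / <u_j, u_j>.
Coefficients: <v, e_1> = 6/sqrt(5), <v, e_2> = 2/sqrt(30).
Square and sum: Σ |<v, e_j>|^2 = 22/3.
Compute ||v||^2 = v·v = 8.
Deficit = 8 − 22/3 = 2/3 ≥ 0, confirming Bessel's inequality. (The deficit equals ||v − Σ <v,e_j> e_j||^2, the squared distance from v to span{e_j}.)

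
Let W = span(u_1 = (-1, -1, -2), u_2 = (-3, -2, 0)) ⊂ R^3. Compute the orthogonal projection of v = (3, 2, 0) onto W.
proj_W(v) = (3, 2, 0)

Set up U = [u_1 | ... | u_2] ∈ R^(3×2). The projector onto W = col(U) is P = U (U^T U)^(-1) U^T.
Compute U^T U =
  [6, 5]
  [5, 13],
and U^T v = (-5, -13).
Solve U^T U · c = U^T v for the coefficients: c = (0, -1). The projection is proj_W(v) = U c.
Check: (v - proj_W(v)) · u_1 = 0  (should be 0).
Check: (v - proj_W(v)) · u_2 = 0  (should be 0).
Result: proj_W(v) = (3, 2, 0).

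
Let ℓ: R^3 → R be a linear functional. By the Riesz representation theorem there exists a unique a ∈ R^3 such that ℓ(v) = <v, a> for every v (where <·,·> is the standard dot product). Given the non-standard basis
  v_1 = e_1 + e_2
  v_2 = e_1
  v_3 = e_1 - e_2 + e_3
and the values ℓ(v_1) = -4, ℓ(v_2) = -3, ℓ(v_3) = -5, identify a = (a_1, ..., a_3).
a = (-3, -1, -3)

Write a = (a_1, ..., a_3) in the standard basis. For each basis vector v_i, ℓ(v_i) = <v_i, a> is a linear equation in the a_j's. Collect the n equations into a matrix system V a = ℓ, where row i of V is v_i (expressed in the standard basis). Since V is invertible (lower-triangular with 1s on the diagonal, up to permutation), solve by back-substitution:
  V =
[[1, 1, 0],
 [1, 0, 0],
 [1, -1, 1]]
  V a = (-4, -3, -5)
Solving gives a = (-3, -1, -3).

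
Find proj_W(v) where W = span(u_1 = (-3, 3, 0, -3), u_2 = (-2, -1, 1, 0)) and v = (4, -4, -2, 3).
proj_W(v) = (74/17, -53/17, -7/17, 60/17)

Set up U = [u_1 | ... | u_2] ∈ R^(4×2). The projector onto W = col(U) is P = U (U^T U)^(-1) U^T.
Compute U^T U =
  [27, 3]
  [3, 6],
and U^T v = (-33, -6).
Solve U^T U · c = U^T v for the coefficients: c = (-20/17, -7/17). The projection is proj_W(v) = U c.
Check: (v - proj_W(v)) · u_1 = 0  (should be 0).
Check: (v - proj_W(v)) · u_2 = 0  (should be 0).
Result: proj_W(v) = (74/17, -53/17, -7/17, 60/17).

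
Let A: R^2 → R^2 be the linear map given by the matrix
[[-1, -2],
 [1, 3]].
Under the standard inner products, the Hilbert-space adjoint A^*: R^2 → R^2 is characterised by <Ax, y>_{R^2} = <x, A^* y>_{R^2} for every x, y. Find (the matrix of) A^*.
A^* = A^T =
[[-1, 1],
 [-2, 3]]

For real matrices with standard dot products, the defining identity <Ax, y> = <x, A^* y> gives (Ax)^T y = x^T (A^*) y, i.e. x^T A^T y = x^T (A^*) y. Since this holds for all x, y, we must have A^* = A^T. Therefore
A^* =
[[-1, 1],
 [-2, 3]].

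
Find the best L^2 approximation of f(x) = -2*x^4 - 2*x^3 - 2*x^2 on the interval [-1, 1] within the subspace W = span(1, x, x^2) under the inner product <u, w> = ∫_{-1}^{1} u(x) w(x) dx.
g(x) = -26*x^2/7 - 6*x/5 + 6/35

The best approximation g ∈ W is the orthogonal projection of f onto W. Writing g = a_0 + a_1 x + a_2 x^2, the coefficients solve the normal equations G · a = b where
  G_{ij} = <φ_i, φ_j> and b_i = <f, φ_i>, with φ_0 = 1, φ_1 = x, φ_2 = x^2.
G =
  [2, 0, 2/3]
  [0, 2/3, 0]
  [2/3, 0, 2/5],
b = (-32/15, -4/5, -48/35).
Solving gives a_0 = 6/35, a_1 = -6/5, a_2 = -26/7, so
  g(x) = -26*x^2/7 - 6*x/5 + 6/35.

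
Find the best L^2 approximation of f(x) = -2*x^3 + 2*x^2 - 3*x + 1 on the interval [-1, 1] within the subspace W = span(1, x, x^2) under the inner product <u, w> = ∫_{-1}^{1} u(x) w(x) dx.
g(x) = 2*x^2 - 21*x/5 + 1

The best approximation g ∈ W is the orthogonal projection of f onto W. Writing g = a_0 + a_1 x + a_2 x^2, the coefficients solve the normal equations G · a = b where
  G_{ij} = <φ_i, φ_j> and b_i = <f, φ_i>, with φ_0 = 1, φ_1 = x, φ_2 = x^2.
G =
  [2, 0, 2/3]
  [0, 2/3, 0]
  [2/3, 0, 2/5],
b = (10/3, -14/5, 22/15).
Solving gives a_0 = 1, a_1 = -21/5, a_2 = 2, so
  g(x) = 2*x^2 - 21*x/5 + 1.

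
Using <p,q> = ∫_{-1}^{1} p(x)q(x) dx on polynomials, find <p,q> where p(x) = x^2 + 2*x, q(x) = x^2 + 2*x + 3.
<p,q> = 76/15

Expand the product: p(x)·q(x) = x^4 + 4*x^3 + 7*x^2 + 6*x.
∫_{-1}^{1} of each monomial x^k gives [2/(k+1) if k even, 0 if k odd]. Integrating term-by-term (or equivalently evaluating the antiderivative F(x) = x^5/5 + x^4 + 7*x^3/3 + 3*x^2 at the endpoints):
  F(1) − F(−1) = 98/15 − (22/15) = 76/15.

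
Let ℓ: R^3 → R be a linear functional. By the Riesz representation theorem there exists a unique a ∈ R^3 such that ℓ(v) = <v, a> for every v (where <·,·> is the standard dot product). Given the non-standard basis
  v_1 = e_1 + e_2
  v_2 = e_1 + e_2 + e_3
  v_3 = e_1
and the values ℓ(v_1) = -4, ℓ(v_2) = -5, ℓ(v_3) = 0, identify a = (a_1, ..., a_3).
a = (0, -4, -1)

Write a = (a_1, ..., a_3) in the standard basis. For each basis vector v_i, ℓ(v_i) = <v_i, a> is a linear equation in the a_j's. Collect the n equations into a matrix system V a = ℓ, where row i of V is v_i (expressed in the standard basis). Since V is invertible (lower-triangular with 1s on the diagonal, up to permutation), solve by back-substitution:
  V =
[[1, 1, 0],
 [1, 1, 1],
 [1, 0, 0]]
  V a = (-4, -5, 0)
Solving gives a = (0, -4, -1).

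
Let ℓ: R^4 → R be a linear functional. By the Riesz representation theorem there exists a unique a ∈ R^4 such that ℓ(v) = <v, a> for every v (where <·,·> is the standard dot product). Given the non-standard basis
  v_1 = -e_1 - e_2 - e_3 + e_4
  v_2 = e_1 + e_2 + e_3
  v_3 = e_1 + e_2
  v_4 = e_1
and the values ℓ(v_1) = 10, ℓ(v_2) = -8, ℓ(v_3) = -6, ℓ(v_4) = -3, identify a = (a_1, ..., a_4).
a = (-3, -3, -2, 2)

Write a = (a_1, ..., a_4) in the standard basis. For each basis vector v_i, ℓ(v_i) = <v_i, a> is a linear equation in the a_j's. Collect the n equations into a matrix system V a = ℓ, where row i of V is v_i (expressed in the standard basis). Since V is invertible (lower-triangular with 1s on the diagonal, up to permutation), solve by back-substitution:
  V =
[[-1, -1, -1, 1],
 [1, 1, 1, 0],
 [1, 1, 0, 0],
 [1, 0, 0, 0]]
  V a = (10, -8, -6, -3)
Solving gives a = (-3, -3, -2, 2).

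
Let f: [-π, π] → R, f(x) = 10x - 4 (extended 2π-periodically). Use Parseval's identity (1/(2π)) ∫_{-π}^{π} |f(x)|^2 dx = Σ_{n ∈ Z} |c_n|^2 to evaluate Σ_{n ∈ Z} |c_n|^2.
Σ |c_n|^2 = 100π^2/3 + 16

Expand and integrate term by term over [-π, π]:
  ∫ (10x)^2 dx = 100·(2π^3/3); ∫ 2·10·(-4)·x dx = 0 (odd integrand); ∫ (-4)^2 dx = 16·2π.
So (1/(2π)) ∫_{-π}^{π} (10x - 4)^2 dx = 100π^2/3 + 16 = 100π^2/3 + 16.
Parseval ⇒ Σ |c_n|^2 = 100π^2/3 + 16.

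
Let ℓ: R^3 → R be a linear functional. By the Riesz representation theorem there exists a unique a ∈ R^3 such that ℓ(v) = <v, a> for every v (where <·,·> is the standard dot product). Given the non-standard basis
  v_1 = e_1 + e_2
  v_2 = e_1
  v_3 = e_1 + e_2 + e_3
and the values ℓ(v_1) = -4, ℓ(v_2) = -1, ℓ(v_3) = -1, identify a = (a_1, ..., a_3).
a = (-1, -3, 3)

Write a = (a_1, ..., a_3) in the standard basis. For each basis vector v_i, ℓ(v_i) = <v_i, a> is a linear equation in the a_j's. Collect the n equations into a matrix system V a = ℓ, where row i of V is v_i (expressed in the standard basis). Since V is invertible (lower-triangular with 1s on the diagonal, up to permutation), solve by back-substitution:
  V =
[[1, 1, 0],
 [1, 0, 0],
 [1, 1, 1]]
  V a = (-4, -1, -1)
Solving gives a = (-1, -3, 3).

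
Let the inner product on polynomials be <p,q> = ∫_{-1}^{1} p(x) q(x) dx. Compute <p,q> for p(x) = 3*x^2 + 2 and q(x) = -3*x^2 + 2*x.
<p,q> = -38/5

Expand the product: p(x)·q(x) = -9*x^4 + 6*x^3 - 6*x^2 + 4*x.
∫_{-1}^{1} of each monomial x^k gives [2/(k+1) if k even, 0 if k odd]. Integrating term-by-term (or equivalently evaluating the antiderivative F(x) = -9*x^5/5 + 3*x^4/2 - 2*x^3 + 2*x^2 at the endpoints):
  F(1) − F(−1) = -3/10 − (73/10) = -38/5.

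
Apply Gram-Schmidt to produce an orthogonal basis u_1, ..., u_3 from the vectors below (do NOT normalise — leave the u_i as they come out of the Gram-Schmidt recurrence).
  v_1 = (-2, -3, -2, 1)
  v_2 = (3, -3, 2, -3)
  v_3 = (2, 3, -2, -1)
Orthogonal basis:
  u_1 = (-2, -3, -2, 1)
  u_2 = (23/9, -11/3, 14/9, -25/9)
  u_3 = (384/271, 156/271, -756/271, -276/271)

Apply the Gram-Schmidt recurrence
  u_1 = v_1
  u_i = v_i − Σ_{j<i} ((v_i · u_j) / (u_j · u_j)) · u_j.

Step by step this gives:
  u_1 = (-2, -3, -2, 1)
  u_2 = (23/9, -11/3, 14/9, -25/9)
  u_3 = (384/271, 156/271, -756/271, -276/271)

Orthogonality check:
  u_2 · u_1 = 0 (should be 0)
  u_3 · u_1 = 0 (should be 0)
  u_3 · u_2 = 0 (should be 0)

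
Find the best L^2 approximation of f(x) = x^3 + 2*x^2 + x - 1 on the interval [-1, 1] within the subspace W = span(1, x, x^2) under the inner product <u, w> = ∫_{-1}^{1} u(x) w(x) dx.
g(x) = 2*x^2 + 8*x/5 - 1

The best approximation g ∈ W is the orthogonal projection of f onto W. Writing g = a_0 + a_1 x + a_2 x^2, the coefficients solve the normal equations G · a = b where
  G_{ij} = <φ_i, φ_j> and b_i = <f, φ_i>, with φ_0 = 1, φ_1 = x, φ_2 = x^2.
G =
  [2, 0, 2/3]
  [0, 2/3, 0]
  [2/3, 0, 2/5],
b = (-2/3, 16/15, 2/15).
Solving gives a_0 = -1, a_1 = 8/5, a_2 = 2, so
  g(x) = 2*x^2 + 8*x/5 - 1.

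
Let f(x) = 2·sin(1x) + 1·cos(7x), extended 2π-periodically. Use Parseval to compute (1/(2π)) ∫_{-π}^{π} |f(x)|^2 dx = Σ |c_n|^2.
Σ |c_n|^2 = 5/2

Expand |f|^2 and use orthogonality of {sin(nx), cos(mx)} on [-π, π]:
  ∫_{-π}^{π} sin(nx)^2 dx = π, ∫ cos(mx)^2 dx = π, and cross terms integrate to 0.
So ∫_{-π}^{π} f(x)^2 dx = 2^2 · π + 1^2 · π = (4 + 1)π.
Divide by 2π: (4 + 1)/2 = 5/2.
By Parseval, this equals Σ |c_n|^2.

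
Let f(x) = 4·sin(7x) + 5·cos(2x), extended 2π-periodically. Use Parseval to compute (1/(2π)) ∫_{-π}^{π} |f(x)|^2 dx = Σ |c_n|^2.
Σ |c_n|^2 = 41/2

Expand |f|^2 and use orthogonality of {sin(nx), cos(mx)} on [-π, π]:
  ∫_{-π}^{π} sin(nx)^2 dx = π, ∫ cos(mx)^2 dx = π, and cross terms integrate to 0.
So ∫_{-π}^{π} f(x)^2 dx = 4^2 · π + 5^2 · π = (16 + 25)π.
Divide by 2π: (16 + 25)/2 = 41/2.
By Parseval, this equals Σ |c_n|^2.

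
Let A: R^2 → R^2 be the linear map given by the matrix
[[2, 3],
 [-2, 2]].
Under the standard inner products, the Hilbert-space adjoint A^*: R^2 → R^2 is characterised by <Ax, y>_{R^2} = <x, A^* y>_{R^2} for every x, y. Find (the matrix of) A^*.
A^* = A^T =
[[2, -2],
 [3, 2]]

For real matrices with standard dot products, the defining identity <Ax, y> = <x, A^* y> gives (Ax)^T y = x^T (A^*) y, i.e. x^T A^T y = x^T (A^*) y. Since this holds for all x, y, we must have A^* = A^T. Therefore
A^* =
[[2, -2],
 [3, 2]].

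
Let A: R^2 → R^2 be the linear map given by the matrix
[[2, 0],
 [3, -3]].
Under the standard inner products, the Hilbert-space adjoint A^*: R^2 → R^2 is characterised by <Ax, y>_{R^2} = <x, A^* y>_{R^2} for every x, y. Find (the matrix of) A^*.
A^* = A^T =
[[2, 3],
 [0, -3]]

For real matrices with standard dot products, the defining identity <Ax, y> = <x, A^* y> gives (Ax)^T y = x^T (A^*) y, i.e. x^T A^T y = x^T (A^*) y. Since this holds for all x, y, we must have A^* = A^T. Therefore
A^* =
[[2, 3],
 [0, -3]].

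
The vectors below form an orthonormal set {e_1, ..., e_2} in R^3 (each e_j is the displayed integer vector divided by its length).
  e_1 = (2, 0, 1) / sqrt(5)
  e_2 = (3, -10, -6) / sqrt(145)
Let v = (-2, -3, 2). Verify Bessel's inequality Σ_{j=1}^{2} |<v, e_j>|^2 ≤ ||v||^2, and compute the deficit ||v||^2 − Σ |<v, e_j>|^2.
Σ |<v, e_j>|^2 = 52/29; ||v||^2 = 17; deficit = 441/29

Write each e_j = u_j / sqrt(<u_j, u_j>) where u_j is the displayed integer vector. Then <v, e_j> = <v, u_j> / sqrt(<u_j, u_j>), so |<v, e_j>|^2 = <v, u_j>^2 / <u_j, u_j>.
Coefficients: <v, e_1> = -2/sqrt(5), <v, e_2> = 12/sqrt(145).
Square and sum: Σ |<v, e_j>|^2 = 52/29.
Compute ||v||^2 = v·v = 17.
Deficit = 17 − 52/29 = 441/29 ≥ 0, confirming Bessel's inequality. (The deficit equals ||v − Σ <v,e_j> e_j||^2, the squared distance from v to span{e_j}.)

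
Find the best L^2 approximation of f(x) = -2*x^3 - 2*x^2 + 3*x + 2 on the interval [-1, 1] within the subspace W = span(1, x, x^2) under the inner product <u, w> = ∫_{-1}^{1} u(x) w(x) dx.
g(x) = -2*x^2 + 9*x/5 + 2

The best approximation g ∈ W is the orthogonal projection of f onto W. Writing g = a_0 + a_1 x + a_2 x^2, the coefficients solve the normal equations G · a = b where
  G_{ij} = <φ_i, φ_j> and b_i = <f, φ_i>, with φ_0 = 1, φ_1 = x, φ_2 = x^2.
G =
  [2, 0, 2/3]
  [0, 2/3, 0]
  [2/3, 0, 2/5],
b = (8/3, 6/5, 8/15).
Solving gives a_0 = 2, a_1 = 9/5, a_2 = -2, so
  g(x) = -2*x^2 + 9*x/5 + 2.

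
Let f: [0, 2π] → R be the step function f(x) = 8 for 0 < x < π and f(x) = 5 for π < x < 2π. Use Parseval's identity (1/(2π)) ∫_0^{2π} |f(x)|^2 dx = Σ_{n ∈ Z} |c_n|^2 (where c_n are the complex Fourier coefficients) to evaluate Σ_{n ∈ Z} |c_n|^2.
Σ |c_n|^2 = 89/2

Parseval equates the L^2 energy of f (normalised by 1/(2π)) with the ℓ^2 sum of its Fourier coefficients: (1/(2π)) ∫_0^{2π} |f|^2 = Σ |c_n|^2.
Compute the left side: (1/(2π)) [∫_0^π 8^2 dx + ∫_π^{2π} 5^2 dx] = (1/(2π)) · (64π + 25π) = (64 + 25)/2 = 89/2.
So Σ_{n ∈ Z} |c_n|^2 = 89/2.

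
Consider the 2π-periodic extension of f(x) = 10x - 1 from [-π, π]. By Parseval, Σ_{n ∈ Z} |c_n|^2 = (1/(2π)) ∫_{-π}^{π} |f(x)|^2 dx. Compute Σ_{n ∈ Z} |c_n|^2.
Σ |c_n|^2 = 100π^2/3 + 1

Expand and integrate term by term over [-π, π]:
  ∫ (10x)^2 dx = 100·(2π^3/3); ∫ 2·10·(-1)·x dx = 0 (odd integrand); ∫ (-1)^2 dx = 1·2π.
So (1/(2π)) ∫_{-π}^{π} (10x - 1)^2 dx = 100π^2/3 + 1 = 100π^2/3 + 1.
Parseval ⇒ Σ |c_n|^2 = 100π^2/3 + 1.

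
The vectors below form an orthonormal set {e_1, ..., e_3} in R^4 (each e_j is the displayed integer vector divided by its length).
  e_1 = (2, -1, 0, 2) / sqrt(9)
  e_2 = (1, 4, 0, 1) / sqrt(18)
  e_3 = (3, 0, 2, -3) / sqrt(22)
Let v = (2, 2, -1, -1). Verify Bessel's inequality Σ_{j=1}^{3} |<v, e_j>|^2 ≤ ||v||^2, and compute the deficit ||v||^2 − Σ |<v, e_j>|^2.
Σ |<v, e_j>|^2 = 74/11; ||v||^2 = 10; deficit = 36/11

Write each e_j = u_j / sqrt(<u_j, u_j>) where u_j is the displayed integer vector. Then <v, e_j> = <v, u_j> / sqrt(<u_j, u_j>), so |<v, e_j>|^2 = <v, u_j>^2 / <u_j, u_j>.
Coefficients: <v, e_1> = 0/sqrt(9), <v, e_2> = 9/sqrt(18), <v, e_3> = 7/sqrt(22).
Square and sum: Σ |<v, e_j>|^2 = 74/11.
Compute ||v||^2 = v·v = 10.
Deficit = 10 − 74/11 = 36/11 ≥ 0, confirming Bessel's inequality. (The deficit equals ||v − Σ <v,e_j> e_j||^2, the squared distance from v to span{e_j}.)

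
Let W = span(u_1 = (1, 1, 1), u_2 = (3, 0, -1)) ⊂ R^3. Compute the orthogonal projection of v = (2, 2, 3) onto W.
proj_W(v) = (49/26, 32/13, 69/26)

Set up U = [u_1 | ... | u_2] ∈ R^(3×2). The projector onto W = col(U) is P = U (U^T U)^(-1) U^T.
Compute U^T U =
  [3, 2]
  [2, 10],
and U^T v = (7, 3).
Solve U^T U · c = U^T v for the coefficients: c = (32/13, -5/26). The projection is proj_W(v) = U c.
Check: (v - proj_W(v)) · u_1 = 0  (should be 0).
Check: (v - proj_W(v)) · u_2 = 0  (should be 0).
Result: proj_W(v) = (49/26, 32/13, 69/26).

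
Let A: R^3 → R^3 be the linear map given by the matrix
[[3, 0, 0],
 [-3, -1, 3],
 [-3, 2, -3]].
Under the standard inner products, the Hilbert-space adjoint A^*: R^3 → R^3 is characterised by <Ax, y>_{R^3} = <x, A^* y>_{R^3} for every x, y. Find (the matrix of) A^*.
A^* = A^T =
[[3, -3, -3],
 [0, -1, 2],
 [0, 3, -3]]

For real matrices with standard dot products, the defining identity <Ax, y> = <x, A^* y> gives (Ax)^T y = x^T (A^*) y, i.e. x^T A^T y = x^T (A^*) y. Since this holds for all x, y, we must have A^* = A^T. Therefore
A^* =
[[3, -3, -3],
 [0, -1, 2],
 [0, 3, -3]].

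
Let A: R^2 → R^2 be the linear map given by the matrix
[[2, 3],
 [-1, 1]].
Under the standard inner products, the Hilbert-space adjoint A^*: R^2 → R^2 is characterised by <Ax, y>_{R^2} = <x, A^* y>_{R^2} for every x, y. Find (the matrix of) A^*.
A^* = A^T =
[[2, -1],
 [3, 1]]

For real matrices with standard dot products, the defining identity <Ax, y> = <x, A^* y> gives (Ax)^T y = x^T (A^*) y, i.e. x^T A^T y = x^T (A^*) y. Since this holds for all x, y, we must have A^* = A^T. Therefore
A^* =
[[2, -1],
 [3, 1]].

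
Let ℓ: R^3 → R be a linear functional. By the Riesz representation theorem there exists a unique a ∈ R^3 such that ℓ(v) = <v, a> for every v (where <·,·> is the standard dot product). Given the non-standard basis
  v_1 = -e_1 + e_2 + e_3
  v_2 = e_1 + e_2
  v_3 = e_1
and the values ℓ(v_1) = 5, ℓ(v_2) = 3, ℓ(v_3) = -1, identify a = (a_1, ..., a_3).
a = (-1, 4, 0)

Write a = (a_1, ..., a_3) in the standard basis. For each basis vector v_i, ℓ(v_i) = <v_i, a> is a linear equation in the a_j's. Collect the n equations into a matrix system V a = ℓ, where row i of V is v_i (expressed in the standard basis). Since V is invertible (lower-triangular with 1s on the diagonal, up to permutation), solve by back-substitution:
  V =
[[-1, 1, 1],
 [1, 1, 0],
 [1, 0, 0]]
  V a = (5, 3, -1)
Solving gives a = (-1, 4, 0).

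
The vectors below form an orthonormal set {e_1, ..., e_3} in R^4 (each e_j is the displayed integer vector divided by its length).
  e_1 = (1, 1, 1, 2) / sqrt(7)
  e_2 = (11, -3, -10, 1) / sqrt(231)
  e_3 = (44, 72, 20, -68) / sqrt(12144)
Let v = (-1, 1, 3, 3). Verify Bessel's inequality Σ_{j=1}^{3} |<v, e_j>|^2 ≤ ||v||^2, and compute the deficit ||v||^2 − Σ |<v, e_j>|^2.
Σ |<v, e_j>|^2 = 459/23; ||v||^2 = 20; deficit = 1/23

Write each e_j = u_j / sqrt(<u_j, u_j>) where u_j is the displayed integer vector. Then <v, e_j> = <v, u_j> / sqrt(<u_j, u_j>), so |<v, e_j>|^2 = <v, u_j>^2 / <u_j, u_j>.
Coefficients: <v, e_1> = 9/sqrt(7), <v, e_2> = -41/sqrt(231), <v, e_3> = -116/sqrt(12144).
Square and sum: Σ |<v, e_j>|^2 = 459/23.
Compute ||v||^2 = v·v = 20.
Deficit = 20 − 459/23 = 1/23 ≥ 0, confirming Bessel's inequality. (The deficit equals ||v − Σ <v,e_j> e_j||^2, the squared distance from v to span{e_j}.)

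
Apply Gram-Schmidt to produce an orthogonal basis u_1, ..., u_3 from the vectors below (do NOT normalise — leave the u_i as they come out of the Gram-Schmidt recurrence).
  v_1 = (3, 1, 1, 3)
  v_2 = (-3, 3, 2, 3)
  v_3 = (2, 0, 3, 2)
Orthogonal basis:
  u_1 = (3, 1, 1, 3)
  u_2 = (-15/4, 11/4, 7/4, 9/4)
  u_3 = (4/119, -114/119, 36/17, -50/119)

Apply the Gram-Schmidt recurrence
  u_1 = v_1
  u_i = v_i − Σ_{j<i} ((v_i · u_j) / (u_j · u_j)) · u_j.

Step by step this gives:
  u_1 = (3, 1, 1, 3)
  u_2 = (-15/4, 11/4, 7/4, 9/4)
  u_3 = (4/119, -114/119, 36/17, -50/119)

Orthogonality check:
  u_2 · u_1 = 0 (should be 0)
  u_3 · u_1 = 0 (should be 0)
  u_3 · u_2 = 0 (should be 0)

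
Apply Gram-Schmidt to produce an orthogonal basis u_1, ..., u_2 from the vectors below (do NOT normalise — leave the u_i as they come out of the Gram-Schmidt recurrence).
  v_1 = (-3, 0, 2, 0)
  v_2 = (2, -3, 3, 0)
Orthogonal basis:
  u_1 = (-3, 0, 2, 0)
  u_2 = (2, -3, 3, 0)

Apply the Gram-Schmidt recurrence
  u_1 = v_1
  u_i = v_i − Σ_{j<i} ((v_i · u_j) / (u_j · u_j)) · u_j.

Step by step this gives:
  u_1 = (-3, 0, 2, 0)
  u_2 = (2, -3, 3, 0)

Orthogonality check:
  u_2 · u_1 = 0 (should be 0)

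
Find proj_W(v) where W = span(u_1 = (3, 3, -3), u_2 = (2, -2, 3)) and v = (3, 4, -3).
proj_W(v) = (131/42, 143/42, -73/21)

Set up U = [u_1 | ... | u_2] ∈ R^(3×2). The projector onto W = col(U) is P = U (U^T U)^(-1) U^T.
Compute U^T U =
  [27, -9]
  [-9, 17],
and U^T v = (30, -11).
Solve U^T U · c = U^T v for the coefficients: c = (137/126, -1/14). The projection is proj_W(v) = U c.
Check: (v - proj_W(v)) · u_1 = 0  (should be 0).
Check: (v - proj_W(v)) · u_2 = 0  (should be 0).
Result: proj_W(v) = (131/42, 143/42, -73/21).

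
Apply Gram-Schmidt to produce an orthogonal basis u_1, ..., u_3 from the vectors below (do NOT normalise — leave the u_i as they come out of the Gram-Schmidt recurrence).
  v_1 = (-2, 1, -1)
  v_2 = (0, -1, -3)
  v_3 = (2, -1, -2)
Orthogonal basis:
  u_1 = (-2, 1, -1)
  u_2 = (2/3, -4/3, -8/3)
  u_3 = (3/7, 9/14, -3/14)

Apply the Gram-Schmidt recurrence
  u_1 = v_1
  u_i = v_i − Σ_{j<i} ((v_i · u_j) / (u_j · u_j)) · u_j.

Step by step this gives:
  u_1 = (-2, 1, -1)
  u_2 = (2/3, -4/3, -8/3)
  u_3 = (3/7, 9/14, -3/14)

Orthogonality check:
  u_2 · u_1 = 0 (should be 0)
  u_3 · u_1 = 0 (should be 0)
  u_3 · u_2 = 0 (should be 0)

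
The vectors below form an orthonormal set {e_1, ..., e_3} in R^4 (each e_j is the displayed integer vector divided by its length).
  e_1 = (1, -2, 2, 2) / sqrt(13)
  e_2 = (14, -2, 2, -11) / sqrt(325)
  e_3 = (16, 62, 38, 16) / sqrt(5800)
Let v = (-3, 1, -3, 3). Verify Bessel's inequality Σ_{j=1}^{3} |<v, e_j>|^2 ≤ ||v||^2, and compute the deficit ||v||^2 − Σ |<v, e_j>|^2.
Σ |<v, e_j>|^2 = 684/29; ||v||^2 = 28; deficit = 128/29

Write each e_j = u_j / sqrt(<u_j, u_j>) where u_j is the displayed integer vector. Then <v, e_j> = <v, u_j> / sqrt(<u_j, u_j>), so |<v, e_j>|^2 = <v, u_j>^2 / <u_j, u_j>.
Coefficients: <v, e_1> = -5/sqrt(13), <v, e_2> = -83/sqrt(325), <v, e_3> = -52/sqrt(5800).
Square and sum: Σ |<v, e_j>|^2 = 684/29.
Compute ||v||^2 = v·v = 28.
Deficit = 28 − 684/29 = 128/29 ≥ 0, confirming Bessel's inequality. (The deficit equals ||v − Σ <v,e_j> e_j||^2, the squared distance from v to span{e_j}.)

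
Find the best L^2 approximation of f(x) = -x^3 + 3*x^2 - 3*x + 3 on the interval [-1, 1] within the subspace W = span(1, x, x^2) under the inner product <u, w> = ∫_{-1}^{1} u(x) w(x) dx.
g(x) = 3*x^2 - 18*x/5 + 3

The best approximation g ∈ W is the orthogonal projection of f onto W. Writing g = a_0 + a_1 x + a_2 x^2, the coefficients solve the normal equations G · a = b where
  G_{ij} = <φ_i, φ_j> and b_i = <f, φ_i>, with φ_0 = 1, φ_1 = x, φ_2 = x^2.
G =
  [2, 0, 2/3]
  [0, 2/3, 0]
  [2/3, 0, 2/5],
b = (8, -12/5, 16/5).
Solving gives a_0 = 3, a_1 = -18/5, a_2 = 3, so
  g(x) = 3*x^2 - 18*x/5 + 3.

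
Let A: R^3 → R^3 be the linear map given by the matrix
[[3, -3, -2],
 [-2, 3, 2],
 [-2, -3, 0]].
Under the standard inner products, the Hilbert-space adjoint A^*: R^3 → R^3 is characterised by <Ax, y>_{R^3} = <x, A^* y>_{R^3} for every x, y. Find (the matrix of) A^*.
A^* = A^T =
[[3, -2, -2],
 [-3, 3, -3],
 [-2, 2, 0]]

For real matrices with standard dot products, the defining identity <Ax, y> = <x, A^* y> gives (Ax)^T y = x^T (A^*) y, i.e. x^T A^T y = x^T (A^*) y. Since this holds for all x, y, we must have A^* = A^T. Therefore
A^* =
[[3, -2, -2],
 [-3, 3, -3],
 [-2, 2, 0]].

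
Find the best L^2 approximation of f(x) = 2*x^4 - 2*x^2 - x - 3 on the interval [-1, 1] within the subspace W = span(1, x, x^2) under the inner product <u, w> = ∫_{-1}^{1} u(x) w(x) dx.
g(x) = -2*x^2/7 - x - 111/35

The best approximation g ∈ W is the orthogonal projection of f onto W. Writing g = a_0 + a_1 x + a_2 x^2, the coefficients solve the normal equations G · a = b where
  G_{ij} = <φ_i, φ_j> and b_i = <f, φ_i>, with φ_0 = 1, φ_1 = x, φ_2 = x^2.
G =
  [2, 0, 2/3]
  [0, 2/3, 0]
  [2/3, 0, 2/5],
b = (-98/15, -2/3, -78/35).
Solving gives a_0 = -111/35, a_1 = -1, a_2 = -2/7, so
  g(x) = -2*x^2/7 - x - 111/35.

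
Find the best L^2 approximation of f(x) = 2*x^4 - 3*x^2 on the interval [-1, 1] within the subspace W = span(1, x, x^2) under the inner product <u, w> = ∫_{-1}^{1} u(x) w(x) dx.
g(x) = -9*x^2/7 - 6/35

The best approximation g ∈ W is the orthogonal projection of f onto W. Writing g = a_0 + a_1 x + a_2 x^2, the coefficients solve the normal equations G · a = b where
  G_{ij} = <φ_i, φ_j> and b_i = <f, φ_i>, with φ_0 = 1, φ_1 = x, φ_2 = x^2.
G =
  [2, 0, 2/3]
  [0, 2/3, 0]
  [2/3, 0, 2/5],
b = (-6/5, 0, -22/35).
Solving gives a_0 = -6/35, a_1 = 0, a_2 = -9/7, so
  g(x) = -9*x^2/7 - 6/35.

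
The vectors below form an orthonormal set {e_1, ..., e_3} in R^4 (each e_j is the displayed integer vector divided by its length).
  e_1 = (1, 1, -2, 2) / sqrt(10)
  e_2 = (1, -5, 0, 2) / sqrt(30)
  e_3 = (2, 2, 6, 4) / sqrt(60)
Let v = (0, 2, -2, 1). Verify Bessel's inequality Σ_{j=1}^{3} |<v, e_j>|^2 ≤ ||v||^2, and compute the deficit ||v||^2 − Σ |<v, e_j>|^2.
Σ |<v, e_j>|^2 = 44/5; ||v||^2 = 9; deficit = 1/5

Write each e_j = u_j / sqrt(<u_j, u_j>) where u_j is the displayed integer vector. Then <v, e_j> = <v, u_j> / sqrt(<u_j, u_j>), so |<v, e_j>|^2 = <v, u_j>^2 / <u_j, u_j>.
Coefficients: <v, e_1> = 8/sqrt(10), <v, e_2> = -8/sqrt(30), <v, e_3> = -4/sqrt(60).
Square and sum: Σ |<v, e_j>|^2 = 44/5.
Compute ||v||^2 = v·v = 9.
Deficit = 9 − 44/5 = 1/5 ≥ 0, confirming Bessel's inequality. (The deficit equals ||v − Σ <v,e_j> e_j||^2, the squared distance from v to span{e_j}.)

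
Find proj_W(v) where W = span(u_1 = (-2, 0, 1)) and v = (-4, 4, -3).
proj_W(v) = (-2, 0, 1)

Set up U = [u_1 | ... | u_1] ∈ R^(3×1). The projector onto W = col(U) is P = U (U^T U)^(-1) U^T.
Compute U^T U =
  [5],
and U^T v = (5).
Solve U^T U · c = U^T v for the coefficients: c = (1). The projection is proj_W(v) = U c.
Check: (v - proj_W(v)) · u_1 = 0  (should be 0).
Result: proj_W(v) = (-2, 0, 1).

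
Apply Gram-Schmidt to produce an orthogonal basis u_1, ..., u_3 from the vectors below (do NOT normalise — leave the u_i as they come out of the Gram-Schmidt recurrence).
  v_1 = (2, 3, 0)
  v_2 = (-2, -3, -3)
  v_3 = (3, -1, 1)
Orthogonal basis:
  u_1 = (2, 3, 0)
  u_2 = (0, 0, -3)
  u_3 = (33/13, -22/13, 0)

Apply the Gram-Schmidt recurrence
  u_1 = v_1
  u_i = v_i − Σ_{j<i} ((v_i · u_j) / (u_j · u_j)) · u_j.

Step by step this gives:
  u_1 = (2, 3, 0)
  u_2 = (0, 0, -3)
  u_3 = (33/13, -22/13, 0)

Orthogonality check:
  u_2 · u_1 = 0 (should be 0)
  u_3 · u_1 = 0 (should be 0)
  u_3 · u_2 = 0 (should be 0)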